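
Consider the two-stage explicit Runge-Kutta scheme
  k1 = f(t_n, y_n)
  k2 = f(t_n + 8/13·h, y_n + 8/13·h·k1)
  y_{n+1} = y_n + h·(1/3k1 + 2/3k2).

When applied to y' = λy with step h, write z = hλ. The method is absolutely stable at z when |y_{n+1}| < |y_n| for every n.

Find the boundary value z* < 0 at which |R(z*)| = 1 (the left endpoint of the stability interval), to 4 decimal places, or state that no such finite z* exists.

left endpoint -2.4375.

Set f=λy, z=hλ:
  k1=λy_n ⇒ h·k1=z·y_n;  k2=λ(1+8/13z)y_n ⇒ h·k2=z(1+8/13z)y_n
  y_{n+1}/y_n = 1 + 1/3z + 2/3z(1+8/13z) = 1 + z + 16/39z²
  R(z) = 1 + z + 16/39z².

Find x<0 with |R(x)|<1.
x=-1.77: |R|=0.5153
R=1: x+16/39x²=0 ⇒ x=−39/16=-2.4375; min R=1−1/(4·16/39)=0.3906>−1
Confirm numerically:
  x=-1.868: |R|=0.56356 <1
  x=-1.251: |R|=0.39105 <1
  x=-1.222: |R|=0.39063 <1
  x=-1.131: |R|=0.39378 <1
  x=-2.731: |R|=1.32884 >1
  x=-2.722: |R|=1.31771 >1
So |R|<1 on (-2.4375, 0).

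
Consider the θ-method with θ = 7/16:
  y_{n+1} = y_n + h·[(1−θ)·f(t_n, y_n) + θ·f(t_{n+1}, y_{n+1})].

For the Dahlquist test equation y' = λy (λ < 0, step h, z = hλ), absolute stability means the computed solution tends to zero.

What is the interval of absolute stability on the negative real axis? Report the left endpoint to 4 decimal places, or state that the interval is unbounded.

Test eqn y'=λy, z=hλ:
  y_{n+1} = y_n + z·[9/16·y_n + 7/16·y_{n+1}] ⇒ (1 − 7/16z)y_{n+1} = (1 + 9/16z)y_n
  ⇒ R(z) = (1 + 9/16z)/(1 − 7/16z).

Find x<0 with |R(x)|<1.
x=-1.43: |R|=0.1203
R=−1: 1+9/16x = −1+7/16x ⇒ -1/8x=2 ⇒ x=2/(-1/8)=-16.0000
Confirm numerically:
  x=-14.461: |R|=0.97374 <1
  x=-12.845: |R|=0.94042 <1
  x=-12.338: |R|=0.92845 <1
  x=-7.982: |R|=0.77689 <1
  x=-16.312: |R|=1.00479 >1
  x=-16.089: |R|=1.00138 >1
Interval (-16.0000, 0).

z∈(-16.0000,0).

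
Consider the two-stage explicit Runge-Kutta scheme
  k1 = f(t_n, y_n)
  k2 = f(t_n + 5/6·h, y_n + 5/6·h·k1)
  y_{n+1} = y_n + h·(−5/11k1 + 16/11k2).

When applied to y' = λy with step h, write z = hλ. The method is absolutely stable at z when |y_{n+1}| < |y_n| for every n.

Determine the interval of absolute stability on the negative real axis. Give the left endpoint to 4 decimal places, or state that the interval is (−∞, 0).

Set f=λy, z=hλ:
  k1=λy_n ⇒ h·k1=z·y_n;  k2=λ(1+5/6z)y_n ⇒ h·k2=z(1+5/6z)y_n
  y_{n+1}/y_n = 1 − 5/11z + 16/11z(1+5/6z) = 1 + z + 40/33z²
  so R(z) = 1 + z + 40/33z².

Boundary: |R(x)|=1, x<0.
x=-0.67: |R|=0.8741
R=1: x+40/33x²=0 ⇒ x=−33/40=-0.8250; min R=1−1/(4·40/33)=0.7937>−1
Confirm numerically:
  x=-0.451: |R|=0.79555 <1
  x=-0.385: |R|=0.79467 <1
  x=-0.346: |R|=0.79911 <1
  x=-1.264: |R|=1.67260 >1
  x=-1.190: |R|=1.52648 >1
  x=-1.165: |R|=1.48012 >1
Stable set (-0.8250, 0).

(-0.8250, 0).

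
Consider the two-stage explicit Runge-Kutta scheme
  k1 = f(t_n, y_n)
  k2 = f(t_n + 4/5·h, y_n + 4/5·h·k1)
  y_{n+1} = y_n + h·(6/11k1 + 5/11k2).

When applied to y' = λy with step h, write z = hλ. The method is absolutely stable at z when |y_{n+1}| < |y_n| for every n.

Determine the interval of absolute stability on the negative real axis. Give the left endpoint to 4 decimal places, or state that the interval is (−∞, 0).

z∈(-2.7500,0).

Test eqn y'=λy, z=hλ:
  k1=λy_n ⇒ h·k1=z·y_n;  k2=λ(1+4/5z)y_n ⇒ h·k2=z(1+4/5z)y_n
  y_{n+1}/y_n = 1 + 6/11z + 5/11z(1+4/5z) = 1 + z + 4/11z²
  R(z) = 1 + z + 4/11z².

Boundary: |R(x)|=1, x<0.
x=-0.81: |R|=0.4286
R=1: x+4/11x²=0 ⇒ x=−11/4=-2.7500; min R=1−1/(4·4/11)=0.3125>−1
Confirm numerically:
  x=-1.922: |R|=0.42130 <1
  x=-1.803: |R|=0.37911 <1
  x=-1.231: |R|=0.32004 <1
  x=-2.976: |R|=1.24457 >1
  x=-2.870: |R|=1.12524 >1
So |R|<1 on (-2.7500, 0).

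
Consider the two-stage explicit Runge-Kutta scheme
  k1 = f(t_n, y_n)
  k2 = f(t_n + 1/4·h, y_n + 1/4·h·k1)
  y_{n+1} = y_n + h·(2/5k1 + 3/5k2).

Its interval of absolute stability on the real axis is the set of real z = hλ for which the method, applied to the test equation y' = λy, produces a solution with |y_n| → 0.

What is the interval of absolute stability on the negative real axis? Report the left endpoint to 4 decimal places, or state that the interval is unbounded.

Set f=λy, z=hλ:
  k1=λy_n ⇒ h·k1=z·y_n;  k2=λ(1+1/4z)y_n ⇒ h·k2=z(1+1/4z)y_n
  y_{n+1}/y_n = 1 + 2/5z + 3/5z(1+1/4z) = 1 + z + 3/20z²
  R(z) = 1 + z + 3/20z².

Solve |R(x)|<1 on ℝ⁻.
x=-1.48: |R|=0.1514
R=1: x+3/20x²=0 ⇒ x=−20/3=-6.6667; min R=1−1/(4·3/20)=-0.6667>−1
Confirm numerically:
  x=-4.943: |R|=0.27801 <1
  x=-4.680: |R|=0.39464 <1
  x=-3.599: |R|=0.65608 <1
  x=-3.454: |R|=0.66448 <1
  x=-7.244: |R|=1.62733 >1
  x=-7.012: |R|=1.36322 >1
So |R|<1 on (-6.6667, 0).

(-6.6667, 0).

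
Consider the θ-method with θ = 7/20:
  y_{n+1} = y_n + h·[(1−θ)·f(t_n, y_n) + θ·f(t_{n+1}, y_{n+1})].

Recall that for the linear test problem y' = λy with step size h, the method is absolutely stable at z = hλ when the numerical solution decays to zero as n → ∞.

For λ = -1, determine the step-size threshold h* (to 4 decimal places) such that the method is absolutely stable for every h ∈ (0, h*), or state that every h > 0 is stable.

Test eqn y'=λy, z=hλ:
  y_{n+1} = y_n + z·[13/20·y_n + 7/20·y_{n+1}] ⇒ (1 − 7/20z)y_{n+1} = (1 + 13/20z)y_n
  ⇒ R(z) = (1 + 13/20z)/(1 − 7/20z).

Need |R(x)|<1, x<0.
x=-1.2: |R|=0.1549
R=−1: 1+13/20x = −1+7/20x ⇒ -3/10x=2 ⇒ x=2/(-3/10)=-6.6667
Confirm numerically:
  x=-4.860: |R|=0.79933 <1
  x=-3.599: |R|=0.59272 <1
  x=-3.008: |R|=0.46532 <1
  x=-7.148: |R|=1.04124 >1
  x=-6.790: |R|=1.01096 >1
Interval (-6.6667, 0).

(-6.6667,0); λ=-1 ⇒ h* = (20/3)/1 = 6.6667.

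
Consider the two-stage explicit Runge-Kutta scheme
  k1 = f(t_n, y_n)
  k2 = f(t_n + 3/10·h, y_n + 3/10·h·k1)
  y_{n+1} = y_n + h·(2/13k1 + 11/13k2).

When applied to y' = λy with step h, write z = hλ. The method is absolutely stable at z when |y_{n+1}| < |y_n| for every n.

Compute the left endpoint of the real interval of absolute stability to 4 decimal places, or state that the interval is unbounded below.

z* = -3.9394.

On y'=λy, z=hλ:
  k1=λy_n ⇒ h·k1=z·y_n;  k2=λ(1+3/10z)y_n ⇒ h·k2=z(1+3/10z)y_n
  y_{n+1}/y_n = 1 + 2/13z + 11/13z(1+3/10z) = 1 + z + 33/130z²
  R(z) = 1 + z + 33/130z².

Boundary: |R(x)|=1, x<0.
x=-0.52: |R|=0.5486
R=1: x+33/130x²=0 ⇒ x=−130/33=-3.9394; min R=1−1/(4·33/130)=0.0152>−1
Confirm numerically:
  x=-3.885: |R|=0.94636 <1
  x=-2.439: |R|=0.07106 <1
  x=-1.985: |R|=0.01521 <1
  x=-1.813: |R|=0.02138 <1
  x=-4.317: |R|=1.41380 >1
  x=-4.169: |R|=1.24299 >1
So |R|<1 on (-3.9394, 0).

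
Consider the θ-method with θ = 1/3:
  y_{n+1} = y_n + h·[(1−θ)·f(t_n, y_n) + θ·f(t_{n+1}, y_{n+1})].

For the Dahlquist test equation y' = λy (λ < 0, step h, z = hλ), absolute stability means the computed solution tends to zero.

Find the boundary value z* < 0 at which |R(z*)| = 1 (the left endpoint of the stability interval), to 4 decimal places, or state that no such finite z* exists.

Set f=λy, z=hλ:
  y_{n+1} = y_n + z·[2/3·y_n + 1/3·y_{n+1}] ⇒ (1 − 1/3z)y_{n+1} = (1 + 2/3z)y_n
  so R(z) = (1 + 2/3z)/(1 − 1/3z).

Boundary: |R(x)|=1, x<0.
x=-1.78: |R|=0.1172
R=−1: 1+2/3x = −1+1/3x ⇒ -1/3x=2 ⇒ x=2/(-1/3)=-6.0000
Confirm numerically:
  x=-5.811: |R|=0.97855 <1
  x=-4.310: |R|=0.76881 <1
  x=-4.243: |R|=0.75742 <1
  x=-6.554: |R|=1.05799 >1
  x=-6.236: |R|=1.02555 >1
  x=-6.078: |R|=1.00859 >1
Interval (-6.0000, 0).

z* = -6.0000.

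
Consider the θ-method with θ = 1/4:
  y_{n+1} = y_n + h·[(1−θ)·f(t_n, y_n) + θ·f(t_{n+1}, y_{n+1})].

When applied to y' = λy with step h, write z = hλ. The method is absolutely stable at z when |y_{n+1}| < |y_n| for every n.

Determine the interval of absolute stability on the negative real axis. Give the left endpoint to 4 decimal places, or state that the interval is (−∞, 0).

On y'=λy, z=hλ:
  y_{n+1} = y_n + z·[3/4·y_n + 1/4·y_{n+1}] ⇒ (1 − 1/4z)y_{n+1} = (1 + 3/4z)y_n
  R(z) = (1 + 3/4z)/(1 − 1/4z).

Boundary: |R(x)|=1, x<0.
x=-0.46: |R|=0.5874
R=−1: 1+3/4x = −1+1/4x ⇒ -1/2x=2 ⇒ x=2/(-1/2)=-4.0000
Confirm numerically:
  x=-3.676: |R|=0.91558 <1
  x=-3.051: |R|=0.73082 <1
  x=-2.708: |R|=0.61479 <1
  x=-4.358: |R|=1.08567 >1
  x=-4.120: |R|=1.02956 >1
Interval (-4.0000, 0).

z∈(-4.0000,0).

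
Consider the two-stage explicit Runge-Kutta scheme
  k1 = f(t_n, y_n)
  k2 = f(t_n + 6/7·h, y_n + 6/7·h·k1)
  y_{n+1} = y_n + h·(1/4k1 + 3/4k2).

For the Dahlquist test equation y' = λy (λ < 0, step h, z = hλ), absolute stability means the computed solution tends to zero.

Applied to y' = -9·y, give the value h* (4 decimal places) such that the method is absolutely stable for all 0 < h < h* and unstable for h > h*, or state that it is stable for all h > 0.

With y'=λy (z=hλ):
  k1=λy_n ⇒ h·k1=z·y_n;  k2=λ(1+6/7z)y_n ⇒ h·k2=z(1+6/7z)y_n
  y_{n+1}/y_n = 1 + 1/4z + 3/4z(1+6/7z) = 1 + z + 9/14z²
  R(z) = 1 + z + 9/14z².

Solve |R(x)|<1 on ℝ⁻.
x=-1.58: |R|=1.0248
R=1: x+9/14x²=0 ⇒ x=−14/9=-1.5556; min R=1−1/(4·9/14)=0.6111>−1
Confirm numerically:
  x=-1.260: |R|=0.76060 <1
  x=-1.081: |R|=0.67022 <1
  x=-1.032: |R|=0.65266 <1
  x=-2.135: |R|=1.79529 >1
  x=-1.717: |R|=1.17820 >1
Interval (-1.5556, 0).

(-1.5556,0); λ=-9 ⇒ h* = (14/9)/9 = 0.1728.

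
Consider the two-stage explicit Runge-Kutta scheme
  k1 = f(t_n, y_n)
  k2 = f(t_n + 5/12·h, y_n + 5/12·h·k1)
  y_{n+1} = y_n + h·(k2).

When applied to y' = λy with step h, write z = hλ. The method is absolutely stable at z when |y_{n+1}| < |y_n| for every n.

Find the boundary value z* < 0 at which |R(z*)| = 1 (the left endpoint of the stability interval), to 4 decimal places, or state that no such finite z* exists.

left endpoint -2.4000.

Set f=λy, z=hλ:
  k1=λy_n ⇒ h·k1=z·y_n;  k2=λ(1+5/12z)y_n ⇒ h·k2=z(1+5/12z)y_n
  y_{n+1}/y_n = 1 + z(1+5/12z) = 1 + z + 5/12z²
  so R(z) = 1 + z + 5/12z².

Need |R(x)|<1, x<0.
x=-1.73: |R|=0.5170
R=1: x+5/12x²=0 ⇒ x=−12/5=-2.4000; min R=1−1/(4·5/12)=0.4000>−1
Confirm numerically:
  x=-2.190: |R|=0.80837 <1
  x=-1.788: |R|=0.54406 <1
  x=-1.663: |R|=0.48932 <1
  x=-1.215: |R|=0.40009 <1
  x=-2.932: |R|=1.64993 >1
  x=-2.661: |R|=1.28938 >1
Interval (-2.4000, 0).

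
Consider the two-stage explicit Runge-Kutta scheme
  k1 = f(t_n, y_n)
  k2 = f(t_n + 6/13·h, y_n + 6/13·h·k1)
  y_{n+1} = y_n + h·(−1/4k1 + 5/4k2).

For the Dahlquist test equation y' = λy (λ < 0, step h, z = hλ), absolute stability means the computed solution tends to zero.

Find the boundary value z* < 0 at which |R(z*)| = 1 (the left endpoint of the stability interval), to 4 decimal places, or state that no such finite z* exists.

Test eqn y'=λy, z=hλ:
  k1=λy_n ⇒ h·k1=z·y_n;  k2=λ(1+6/13z)y_n ⇒ h·k2=z(1+6/13z)y_n
  y_{n+1}/y_n = 1 − 1/4z + 5/4z(1+6/13z) = 1 + z + 15/26z²
  so R(z) = 1 + z + 15/26z².

Need |R(x)|<1, x<0.
x=-0.66: |R|=0.5913
R=1: x+15/26x²=0 ⇒ x=−26/15=-1.7333; min R=1−1/(4·15/26)=0.5667>−1
Confirm numerically:
  x=-1.510: |R|=0.80544 <1
  x=-0.959: |R|=0.57159 <1
  x=-0.742: |R|=0.57563 <1
  x=-2.318: |R|=1.78188 >1
  x=-2.244: |R|=1.66112 >1
So |R|<1 on (-1.7333, 0).

z* = -1.7333.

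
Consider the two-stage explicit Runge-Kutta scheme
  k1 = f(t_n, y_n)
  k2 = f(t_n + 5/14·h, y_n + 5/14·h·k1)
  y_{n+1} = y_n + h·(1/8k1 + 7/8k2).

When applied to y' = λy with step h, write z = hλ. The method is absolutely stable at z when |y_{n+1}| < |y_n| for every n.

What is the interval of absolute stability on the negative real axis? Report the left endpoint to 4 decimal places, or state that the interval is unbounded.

With y'=λy (z=hλ):
  k1=λy_n ⇒ h·k1=z·y_n;  k2=λ(1+5/14z)y_n ⇒ h·k2=z(1+5/14z)y_n
  y_{n+1}/y_n = 1 + 1/8z + 7/8z(1+5/14z) = 1 + z + 5/16z²
  ⇒ R(z) = 1 + z + 5/16z².

Find x<0 with |R(x)|<1.
x=-1.52: |R|=0.2020
R=1: x+5/16x²=0 ⇒ x=−16/5=-3.2000; min R=1−1/(4·5/16)=0.2000>−1
Confirm numerically:
  x=-2.815: |R|=0.66132 <1
  x=-2.585: |R|=0.50320 <1
  x=-1.677: |R|=0.20185 <1
  x=-3.735: |R|=1.62445 >1
  x=-3.413: |R|=1.22718 >1
Interval (-3.2000, 0).

z∈(-3.2000,0).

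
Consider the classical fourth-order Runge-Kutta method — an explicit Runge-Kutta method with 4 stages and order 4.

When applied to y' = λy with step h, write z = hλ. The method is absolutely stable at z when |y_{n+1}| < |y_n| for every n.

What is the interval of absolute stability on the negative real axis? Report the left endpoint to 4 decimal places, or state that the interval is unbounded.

Test eqn y'=λy, z=hλ:
  order 4, 4-stage ⇒ R(z)=1+z+z^2/2+z^3/6+z^4/24
  (e.g. R(-0.84)=0.43476, |R|=0.43476)

Find x<0 with |R(x)|<1.
x=-0.84: |R|=0.4348
|R(-2.31)|=0.4901 |R(-1.36)|=0.2881 |R(-1.29)|=0.2997
Bisect:
  x_lo=-3.6104 |R|=3.1431  x_hi=-0.3030 |R|=0.7386
  mid=-1.95669 |R|=0.31982 →hi
  mid=-2.78354 |R|=0.99736 →hi
  mid=-3.19696 |R|=1.82003 →lo
  mid=-2.99025 |R|=1.35562 →lo
  mid=-2.88690 |R|=1.16431 →lo
  mid=-2.83522 |R|=1.07792 →lo
  mid=-2.80938 |R|=1.03692 →lo
  mid=-2.79646 |R|=1.01697 →lo
  mid=-2.79000 |R|=1.00712 →lo
  mid=-2.78677 |R|=1.00223 →lo
  ...
  [-2.78536,-2.78515] ⇒ x*=-2.7853
Stable set (-2.7853, 0).

z∈(-2.7853,0).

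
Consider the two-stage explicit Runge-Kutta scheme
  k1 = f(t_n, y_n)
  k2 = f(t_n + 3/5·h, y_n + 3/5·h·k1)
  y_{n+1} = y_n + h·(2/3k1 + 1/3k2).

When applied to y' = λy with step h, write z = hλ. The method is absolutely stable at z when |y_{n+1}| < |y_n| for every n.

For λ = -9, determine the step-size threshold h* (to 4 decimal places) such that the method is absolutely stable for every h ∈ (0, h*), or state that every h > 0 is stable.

(-5.0000,0); λ=-9 ⇒ h* = (5)/9 = 0.5556.

Set f=λy, z=hλ:
  k1=λy_n ⇒ h·k1=z·y_n;  k2=λ(1+3/5z)y_n ⇒ h·k2=z(1+3/5z)y_n
  y_{n+1}/y_n = 1 + 2/3z + 1/3z(1+3/5z) = 1 + z + 1/5z²
  Hence R(z) = 1 + z + 1/5z².

Need |R(x)|<1, x<0.
x=-1.25: |R|=0.0625
R=1: x+1/5x²=0 ⇒ x=−5=-5.0000; min R=1−1/(4·1/5)=-0.2500>−1
Confirm numerically:
  x=-4.383: |R|=0.45914 <1
  x=-3.232: |R|=0.14284 <1
  x=-2.993: |R|=0.20139 <1
  x=-5.543: |R|=1.60197 >1
  x=-5.503: |R|=1.55360 >1
  x=-5.180: |R|=1.18648 >1
So |R|<1 on (-5.0000, 0).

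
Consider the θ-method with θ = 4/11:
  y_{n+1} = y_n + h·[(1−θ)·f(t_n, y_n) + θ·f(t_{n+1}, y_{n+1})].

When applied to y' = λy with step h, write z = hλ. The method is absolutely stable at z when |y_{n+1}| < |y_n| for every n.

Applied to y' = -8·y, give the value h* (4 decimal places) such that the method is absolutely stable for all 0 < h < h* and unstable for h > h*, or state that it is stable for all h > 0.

With y'=λy (z=hλ):
  y_{n+1} = y_n + z·[7/11·y_n + 4/11·y_{n+1}] ⇒ (1 − 4/11z)y_{n+1} = (1 + 7/11z)y_n
  Hence R(z) = (1 + 7/11z)/(1 − 4/11z).

Need |R(x)|<1, x<0.
x=-1.01: |R|=0.2613
R=−1: 1+7/11x = −1+4/11x ⇒ -3/11x=2 ⇒ x=2/(-3/11)=-7.3333
Confirm numerically:
  x=-6.530: |R|=0.93508 <1
  x=-5.831: |R|=0.86869 <1
  x=-3.209: |R|=0.48091 <1
  x=-7.827: |R|=1.03501 >1
  x=-7.670: |R|=1.02423 >1
Interval (-7.3333, 0).

(-7.3333,0); λ=-8 ⇒ h* = (22/3)/8 = 0.9167.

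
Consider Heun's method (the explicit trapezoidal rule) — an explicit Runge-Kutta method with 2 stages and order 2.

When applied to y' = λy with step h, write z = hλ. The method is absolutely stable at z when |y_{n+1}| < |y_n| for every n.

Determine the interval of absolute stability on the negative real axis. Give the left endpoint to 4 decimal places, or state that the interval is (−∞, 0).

With y'=λy (z=hλ):
  order 2, 2-stage ⇒ R(z)=1+z+z^2/2
  (e.g. R(-0.98)=0.50020, |R|=0.50020)

Find x<0 with |R(x)|<1.
x=-0.98: |R|=0.5002
|R(-2.14)|=1.1498 |R(-1.4)|=0.5800 |R(-1)|=0.5000
Bisect:
  x_lo=-2.4526 |R|=1.5550  x_hi=-0.2206 |R|=0.8037
  mid=-1.33660 |R|=0.55665 →hi
  mid=-1.89458 |R|=0.90014 →hi
  mid=-2.17357 |R|=1.18864 →lo
  mid=-2.03408 |R|=1.03466 →lo
  mid=-1.96433 |R|=0.96497 →hi
  mid=-1.99920 |R|=0.99920 →hi
  mid=-2.01664 |R|=1.01678 →lo
  mid=-2.00792 |R|=1.00795 →lo
  mid=-2.00356 |R|=1.00357 →lo
  ...
  [-2.00002,-1.99989] ⇒ x*=-2.0000
So |R|<1 on (-2.0000, 0).

z∈(-2.0000,0).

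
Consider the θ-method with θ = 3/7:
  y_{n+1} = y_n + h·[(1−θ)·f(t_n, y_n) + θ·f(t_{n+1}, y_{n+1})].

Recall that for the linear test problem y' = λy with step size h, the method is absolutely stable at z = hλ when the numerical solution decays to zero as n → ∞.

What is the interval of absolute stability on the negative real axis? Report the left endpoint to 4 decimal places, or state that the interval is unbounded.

z∈(-14.0000,0).

With y'=λy (z=hλ):
  y_{n+1} = y_n + z·[4/7·y_n + 3/7·y_{n+1}] ⇒ (1 − 3/7z)y_{n+1} = (1 + 4/7z)y_n
  Hence R(z) = (1 + 4/7z)/(1 − 3/7z).

Find x<0 with |R(x)|<1.
x=-0.97: |R|=0.3148
R=−1: 1+4/7x = −1+3/7x ⇒ -1/7x=2 ⇒ x=2/(-1/7)=-14.0000
Confirm numerically:
  x=-12.482: |R|=0.96585 <1
  x=-10.505: |R|=0.90926 <1
  x=-9.607: |R|=0.87736 <1
  x=-14.473: |R|=1.00938 >1
  x=-14.326: |R|=1.00652 >1
Interval (-14.0000, 0).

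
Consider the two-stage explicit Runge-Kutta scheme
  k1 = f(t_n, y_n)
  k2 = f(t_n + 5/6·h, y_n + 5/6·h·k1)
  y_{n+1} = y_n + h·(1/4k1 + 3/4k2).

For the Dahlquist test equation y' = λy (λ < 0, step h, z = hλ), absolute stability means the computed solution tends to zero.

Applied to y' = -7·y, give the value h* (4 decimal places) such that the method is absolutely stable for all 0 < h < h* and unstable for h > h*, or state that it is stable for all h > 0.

Test eqn y'=λy, z=hλ:
  k1=λy_n ⇒ h·k1=z·y_n;  k2=λ(1+5/6z)y_n ⇒ h·k2=z(1+5/6z)y_n
  y_{n+1}/y_n = 1 + 1/4z + 3/4z(1+5/6z) = 1 + z + 5/8z²
  Hence R(z) = 1 + z + 5/8z².

Solve |R(x)|<1 on ℝ⁻.
x=-0.44: |R|=0.6810
R=1: x+5/8x²=0 ⇒ x=−8/5=-1.6000; min R=1−1/(4·5/8)=0.6000>−1
Confirm numerically:
  x=-1.375: |R|=0.80664 <1
  x=-0.988: |R|=0.62209 <1
  x=-0.963: |R|=0.61661 <1
  x=-0.836: |R|=0.60081 <1
  x=-1.941: |R|=1.41368 >1
  x=-1.888: |R|=1.33984 >1
Interval (-1.6000, 0).

(-1.6000,0); λ=-7 ⇒ h* = (8/5)/7 = 0.2286.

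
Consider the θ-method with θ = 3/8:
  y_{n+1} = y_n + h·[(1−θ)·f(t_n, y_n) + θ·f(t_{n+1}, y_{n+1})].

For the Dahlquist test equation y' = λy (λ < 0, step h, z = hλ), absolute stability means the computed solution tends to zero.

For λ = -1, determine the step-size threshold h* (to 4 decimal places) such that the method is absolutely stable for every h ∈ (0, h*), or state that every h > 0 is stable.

Set f=λy, z=hλ:
  y_{n+1} = y_n + z·[5/8·y_n + 3/8·y_{n+1}] ⇒ (1 − 3/8z)y_{n+1} = (1 + 5/8z)y_n
  ⇒ R(z) = (1 + 5/8z)/(1 − 3/8z).

Boundary: |R(x)|=1, x<0.
x=-0.49: |R|=0.5861
R=−1: 1+5/8x = −1+3/8x ⇒ -1/4x=2 ⇒ x=2/(-1/4)=-8.0000
Confirm numerically:
  x=-7.112: |R|=0.93946 <1
  x=-5.066: |R|=0.74705 <1
  x=-3.985: |R|=0.59759 <1
  x=-3.517: |R|=0.51668 <1
  x=-8.459: |R|=1.02750 >1
  x=-8.450: |R|=1.02699 >1
  x=-8.076: |R|=1.00472 >1
So |R|<1 on (-8.0000, 0).

(-8.0000,0); λ=-1 ⇒ h* = (8)/1 = 8.0000.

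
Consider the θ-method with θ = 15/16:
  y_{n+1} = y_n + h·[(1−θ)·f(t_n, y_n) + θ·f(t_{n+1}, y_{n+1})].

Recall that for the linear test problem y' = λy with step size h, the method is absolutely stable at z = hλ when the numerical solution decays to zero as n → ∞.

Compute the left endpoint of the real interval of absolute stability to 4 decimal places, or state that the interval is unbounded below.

(−∞, 0) — no finite endpoint.

With y'=λy (z=hλ):
  y_{n+1} = y_n + z·[1/16·y_n + 15/16·y_{n+1}] ⇒ (1 − 15/16z)y_{n+1} = (1 + 1/16z)y_n
  R(z) = (1 + 1/16z)/(1 − 15/16z).

Boundary: |R(x)|=1, x<0.
x=-0.6: |R|=0.6160
x=-2: |R|=0.3043
x=-10: |R|=0.0361
x=-100: |R|=0.0554
θ=15/16≥1/2 ⇒ |1+1/16x|<|1−15/16x| ∀x<0 ⇒ unbounded interval.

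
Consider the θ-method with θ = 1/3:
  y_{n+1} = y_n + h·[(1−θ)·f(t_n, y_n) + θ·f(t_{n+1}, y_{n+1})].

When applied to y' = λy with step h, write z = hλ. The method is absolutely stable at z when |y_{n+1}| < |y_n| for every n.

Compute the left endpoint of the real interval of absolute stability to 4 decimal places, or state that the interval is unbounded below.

left endpoint -6.0000.

With y'=λy (z=hλ):
  y_{n+1} = y_n + z·[2/3·y_n + 1/3·y_{n+1}] ⇒ (1 − 1/3z)y_{n+1} = (1 + 2/3z)y_n
  so R(z) = (1 + 2/3z)/(1 − 1/3z).

Boundary: |R(x)|=1, x<0.
x=-0.47: |R|=0.5937
R=−1: 1+2/3x = −1+1/3x ⇒ -1/3x=2 ⇒ x=2/(-1/3)=-6.0000
Confirm numerically:
  x=-4.288: |R|=0.76509 <1
  x=-4.044: |R|=0.72232 <1
  x=-3.767: |R|=0.67002 <1
  x=-3.380: |R|=0.58934 <1
  x=-6.565: |R|=1.05907 >1
  x=-6.467: |R|=1.04933 >1
So |R|<1 on (-6.0000, 0).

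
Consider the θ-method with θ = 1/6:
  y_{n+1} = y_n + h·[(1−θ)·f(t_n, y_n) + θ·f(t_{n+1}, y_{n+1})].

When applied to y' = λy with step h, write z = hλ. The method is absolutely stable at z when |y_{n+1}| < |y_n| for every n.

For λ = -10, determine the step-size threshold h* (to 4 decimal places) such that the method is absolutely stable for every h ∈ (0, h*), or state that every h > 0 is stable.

On y'=λy, z=hλ:
  y_{n+1} = y_n + z·[5/6·y_n + 1/6·y_{n+1}] ⇒ (1 − 1/6z)y_{n+1} = (1 + 5/6z)y_n
  ⇒ R(z) = (1 + 5/6z)/(1 − 1/6z).

Need |R(x)|<1, x<0.
x=-0.85: |R|=0.2555
R=−1: 1+5/6x = −1+1/6x ⇒ -2/3x=2 ⇒ x=2/(-2/3)=-3.0000
Confirm numerically:
  x=-2.928: |R|=0.96774 <1
  x=-1.944: |R|=0.46828 <1
  x=-1.823: |R|=0.39818 <1
  x=-1.715: |R|=0.33377 <1
  x=-3.482: |R|=1.20333 >1
  x=-3.453: |R|=1.19169 >1
Interval (-3.0000, 0).

(-3.0000,0); λ=-10 ⇒ h* = (3)/10 = 0.3000.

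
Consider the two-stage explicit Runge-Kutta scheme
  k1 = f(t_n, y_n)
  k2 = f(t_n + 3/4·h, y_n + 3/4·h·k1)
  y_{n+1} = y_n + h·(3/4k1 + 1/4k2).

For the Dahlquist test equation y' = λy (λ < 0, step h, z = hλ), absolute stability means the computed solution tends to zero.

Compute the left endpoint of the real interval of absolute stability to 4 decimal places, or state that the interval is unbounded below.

z* = -5.3333.

On y'=λy, z=hλ:
  k1=λy_n ⇒ h·k1=z·y_n;  k2=λ(1+3/4z)y_n ⇒ h·k2=z(1+3/4z)y_n
  y_{n+1}/y_n = 1 + 3/4z + 1/4z(1+3/4z) = 1 + z + 3/16z²
  so R(z) = 1 + z + 3/16z².

Boundary: |R(x)|=1, x<0.
x=-0.52: |R|=0.5307
R=1: x+3/16x²=0 ⇒ x=−16/3=-5.3333; min R=1−1/(4·3/16)=-0.3333>−1
Confirm numerically:
  x=-4.216: |R|=0.11675 <1
  x=-4.134: |R|=0.07037 <1
  x=-3.978: |R|=0.01091 <1
  x=-3.147: |R|=0.29007 <1
  x=-5.802: |R|=1.50985 >1
  x=-5.599: |R|=1.27890 >1
Stable set (-5.3333, 0).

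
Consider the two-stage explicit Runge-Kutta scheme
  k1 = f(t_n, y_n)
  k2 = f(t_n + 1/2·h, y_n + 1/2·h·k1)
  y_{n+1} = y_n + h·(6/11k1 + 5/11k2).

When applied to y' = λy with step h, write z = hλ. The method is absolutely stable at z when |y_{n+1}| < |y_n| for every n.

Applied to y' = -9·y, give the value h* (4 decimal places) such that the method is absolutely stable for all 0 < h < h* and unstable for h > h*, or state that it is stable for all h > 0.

Test eqn y'=λy, z=hλ:
  k1=λy_n ⇒ h·k1=z·y_n;  k2=λ(1+1/2z)y_n ⇒ h·k2=z(1+1/2z)y_n
  y_{n+1}/y_n = 1 + 6/11z + 5/11z(1+1/2z) = 1 + z + 5/22z²
  R(z) = 1 + z + 5/22z².

Need |R(x)|<1, x<0.
x=-0.61: |R|=0.4746
R=1: x+5/22x²=0 ⇒ x=−22/5=-4.4000; min R=1−1/(4·5/22)=-0.1000>−1
Confirm numerically:
  x=-3.297: |R|=0.17350 <1
  x=-3.161: |R|=0.10989 <1
  x=-2.936: |R|=0.02311 <1
  x=-2.518: |R|=0.07702 <1
  x=-4.962: |R|=1.63378 >1
  x=-4.861: |R|=1.50930 >1
  x=-4.766: |R|=1.39644 >1
Interval (-4.4000, 0).

(-4.4000,0); λ=-9 ⇒ h* = (22/5)/9 = 0.4889.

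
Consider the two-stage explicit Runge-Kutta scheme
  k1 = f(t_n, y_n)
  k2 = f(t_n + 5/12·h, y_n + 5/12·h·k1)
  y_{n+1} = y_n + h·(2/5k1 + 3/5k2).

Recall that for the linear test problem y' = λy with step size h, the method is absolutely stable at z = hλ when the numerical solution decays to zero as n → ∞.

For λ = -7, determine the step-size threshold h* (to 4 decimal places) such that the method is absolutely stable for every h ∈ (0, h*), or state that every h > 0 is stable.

(-4.0000,0); λ=-7 ⇒ h* = (4)/7 = 0.5714.

On y'=λy, z=hλ:
  k1=λy_n ⇒ h·k1=z·y_n;  k2=λ(1+5/12z)y_n ⇒ h·k2=z(1+5/12z)y_n
  y_{n+1}/y_n = 1 + 2/5z + 3/5z(1+5/12z) = 1 + z + 1/4z²
  ⇒ R(z) = 1 + z + 1/4z².

Boundary: |R(x)|=1, x<0.
x=-0.31: |R|=0.7140
R=1: x+1/4x²=0 ⇒ x=−4=-4.0000; min R=1−1/(4·1/4)=0.0000>−1
Confirm numerically:
  x=-3.879: |R|=0.88266 <1
  x=-3.038: |R|=0.26936 <1
  x=-2.700: |R|=0.12250 <1
  x=-1.883: |R|=0.00342 <1
  x=-4.435: |R|=1.48231 >1
  x=-4.385: |R|=1.42206 >1
  x=-4.201: |R|=1.21110 >1
So |R|<1 on (-4.0000, 0).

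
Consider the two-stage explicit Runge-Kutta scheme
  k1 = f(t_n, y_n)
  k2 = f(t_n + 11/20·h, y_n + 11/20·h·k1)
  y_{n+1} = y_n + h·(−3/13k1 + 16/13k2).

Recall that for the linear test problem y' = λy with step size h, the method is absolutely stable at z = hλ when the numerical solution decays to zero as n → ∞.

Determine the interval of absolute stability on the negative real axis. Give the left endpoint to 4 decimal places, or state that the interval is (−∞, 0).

z∈(-1.4773,0).

Set f=λy, z=hλ:
  k1=λy_n ⇒ h·k1=z·y_n;  k2=λ(1+11/20z)y_n ⇒ h·k2=z(1+11/20z)y_n
  y_{n+1}/y_n = 1 − 3/13z + 16/13z(1+11/20z) = 1 + z + 44/65z²
  so R(z) = 1 + z + 44/65z².

Need |R(x)|<1, x<0.
x=-0.8: |R|=0.6332
R=1: x+44/65x²=0 ⇒ x=−65/44=-1.4773; min R=1−1/(4·44/65)=0.6307>−1
Confirm numerically:
  x=-1.211: |R|=0.78172 <1
  x=-0.888: |R|=0.64578 <1
  x=-0.758: |R|=0.63094 <1
  x=-2.074: |R|=1.83777 >1
  x=-1.936: |R|=1.60117 >1
  x=-1.512: |R|=1.03554 >1
So |R|<1 on (-1.4773, 0).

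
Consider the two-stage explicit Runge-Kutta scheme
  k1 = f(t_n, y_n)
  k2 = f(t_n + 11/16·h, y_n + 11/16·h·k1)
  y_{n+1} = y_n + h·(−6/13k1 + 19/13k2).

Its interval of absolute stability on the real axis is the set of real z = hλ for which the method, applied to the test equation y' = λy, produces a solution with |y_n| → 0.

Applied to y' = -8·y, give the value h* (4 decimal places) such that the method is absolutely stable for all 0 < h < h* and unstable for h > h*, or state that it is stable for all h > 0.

(-0.9952,0); λ=-8 ⇒ h* = (208/209)/8 = 0.1244.

On y'=λy, z=hλ:
  k1=λy_n ⇒ h·k1=z·y_n;  k2=λ(1+11/16z)y_n ⇒ h·k2=z(1+11/16z)y_n
  y_{n+1}/y_n = 1 − 6/13z + 19/13z(1+11/16z) = 1 + z + 209/208z²
  Hence R(z) = 1 + z + 209/208z².

Solve |R(x)|<1 on ℝ⁻.
x=-0.95: |R|=0.9568
R=1: x+209/208x²=0 ⇒ x=−208/209=-0.9952; min R=1−1/(4·209/208)=0.7512>−1
Confirm numerically:
  x=-0.854: |R|=0.87882 <1
  x=-0.552: |R|=0.75417 <1
  x=-0.546: |R|=0.75355 <1
  x=-1.566: |R|=1.89815 >1
  x=-1.118: |R|=1.13793 >1
  x=-1.033: |R|=1.03922 >1
Interval (-0.9952, 0).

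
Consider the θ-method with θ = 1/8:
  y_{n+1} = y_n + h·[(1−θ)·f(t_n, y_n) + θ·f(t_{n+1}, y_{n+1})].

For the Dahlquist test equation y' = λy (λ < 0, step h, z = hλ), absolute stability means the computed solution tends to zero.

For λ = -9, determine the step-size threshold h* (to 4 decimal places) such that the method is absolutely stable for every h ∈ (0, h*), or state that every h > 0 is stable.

(-2.6667,0); λ=-9 ⇒ h* = (8/3)/9 = 0.2963.

With y'=λy (z=hλ):
  y_{n+1} = y_n + z·[7/8·y_n + 1/8·y_{n+1}] ⇒ (1 − 1/8z)y_{n+1} = (1 + 7/8z)y_n
  ⇒ R(z) = (1 + 7/8z)/(1 − 1/8z).

Solve |R(x)|<1 on ℝ⁻.
x=-1.44: |R|=0.2203
R=−1: 1+7/8x = −1+1/8x ⇒ -3/4x=2 ⇒ x=2/(-3/4)=-2.6667
Confirm numerically:
  x=-2.311: |R|=0.79304 <1
  x=-2.210: |R|=0.73164 <1
  x=-1.173: |R|=0.02300 <1
  x=-3.258: |R|=1.31515 >1
  x=-2.802: |R|=1.07517 >1
  x=-2.689: |R|=1.01254 >1
Interval (-2.6667, 0).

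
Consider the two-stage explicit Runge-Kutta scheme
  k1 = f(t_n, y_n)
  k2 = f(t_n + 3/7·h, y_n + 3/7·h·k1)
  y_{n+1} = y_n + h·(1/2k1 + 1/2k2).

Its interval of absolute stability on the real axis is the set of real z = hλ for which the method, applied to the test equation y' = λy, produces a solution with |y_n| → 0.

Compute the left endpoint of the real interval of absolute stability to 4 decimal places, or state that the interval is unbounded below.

On y'=λy, z=hλ:
  k1=λy_n ⇒ h·k1=z·y_n;  k2=λ(1+3/7z)y_n ⇒ h·k2=z(1+3/7z)y_n
  y_{n+1}/y_n = 1 + 1/2z + 1/2z(1+3/7z) = 1 + z + 3/14z²
  Hence R(z) = 1 + z + 3/14z².

Boundary: |R(x)|=1, x<0.
x=-0.68: |R|=0.4191
R=1: x+3/14x²=0 ⇒ x=−14/3=-4.6667; min R=1−1/(4·3/14)=-0.1667>−1
Confirm numerically:
  x=-3.153: |R|=0.02270 <1
  x=-2.586: |R|=0.15299 <1
  x=-2.323: |R|=0.16664 <1
  x=-1.895: |R|=0.12549 <1
  x=-4.796: |R|=1.13292 >1
  x=-4.790: |R|=1.12659 >1
Stable set (-4.6667, 0).

left endpoint -4.6667.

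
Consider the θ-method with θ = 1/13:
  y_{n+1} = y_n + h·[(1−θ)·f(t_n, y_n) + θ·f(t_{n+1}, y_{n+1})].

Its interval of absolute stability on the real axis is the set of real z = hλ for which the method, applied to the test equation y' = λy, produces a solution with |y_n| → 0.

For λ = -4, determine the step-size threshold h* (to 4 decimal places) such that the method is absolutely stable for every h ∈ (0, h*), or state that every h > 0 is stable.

On y'=λy, z=hλ:
  y_{n+1} = y_n + z·[12/13·y_n + 1/13·y_{n+1}] ⇒ (1 − 1/13z)y_{n+1} = (1 + 12/13z)y_n
  R(z) = (1 + 12/13z)/(1 − 1/13z).

Need |R(x)|<1, x<0.
x=-1.67: |R|=0.4799
R=−1: 1+12/13x = −1+1/13x ⇒ -11/13x=2 ⇒ x=2/(-11/13)=-2.3636
Confirm numerically:
  x=-2.128: |R|=0.82866 <1
  x=-1.675: |R|=0.48382 <1
  x=-1.506: |R|=0.34965 <1
  x=-2.960: |R|=1.41103 >1
  x=-2.531: |R|=1.11854 >1
Interval (-2.3636, 0).

(-2.3636,0); λ=-4 ⇒ h* = (26/11)/4 = 0.5909.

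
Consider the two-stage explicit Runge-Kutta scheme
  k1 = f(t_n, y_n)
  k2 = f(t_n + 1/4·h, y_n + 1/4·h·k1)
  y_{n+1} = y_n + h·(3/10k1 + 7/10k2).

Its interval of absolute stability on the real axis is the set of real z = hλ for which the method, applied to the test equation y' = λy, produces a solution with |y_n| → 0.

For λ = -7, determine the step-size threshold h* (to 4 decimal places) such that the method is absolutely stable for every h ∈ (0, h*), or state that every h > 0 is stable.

(-5.7143,0); λ=-7 ⇒ h* = (40/7)/7 = 0.8163.

With y'=λy (z=hλ):
  k1=λy_n ⇒ h·k1=z·y_n;  k2=λ(1+1/4z)y_n ⇒ h·k2=z(1+1/4z)y_n
  y_{n+1}/y_n = 1 + 3/10z + 7/10z(1+1/4z) = 1 + z + 7/40z²
  so R(z) = 1 + z + 7/40z².

Solve |R(x)|<1 on ℝ⁻.
x=-1.09: |R|=0.1179
R=1: x+7/40x²=0 ⇒ x=−40/7=-5.7143; min R=1−1/(4·7/40)=-0.4286>−1
Confirm numerically:
  x=-5.511: |R|=0.80395 <1
  x=-5.501: |R|=0.79468 <1
  x=-4.323: |R|=0.05254 <1
  x=-2.309: |R|=0.37599 <1
  x=-5.849: |R|=1.13789 >1
  x=-5.809: |R|=1.09628 >1
Stable set (-5.7143, 0).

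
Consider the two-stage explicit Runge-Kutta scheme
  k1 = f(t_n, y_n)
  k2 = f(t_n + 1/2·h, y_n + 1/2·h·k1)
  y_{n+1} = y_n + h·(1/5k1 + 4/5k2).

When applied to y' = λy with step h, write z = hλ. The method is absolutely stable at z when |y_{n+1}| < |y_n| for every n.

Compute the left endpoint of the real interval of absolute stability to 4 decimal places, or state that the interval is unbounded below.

Test eqn y'=λy, z=hλ:
  k1=λy_n ⇒ h·k1=z·y_n;  k2=λ(1+1/2z)y_n ⇒ h·k2=z(1+1/2z)y_n
  y_{n+1}/y_n = 1 + 1/5z + 4/5z(1+1/2z) = 1 + z + 2/5z²
  so R(z) = 1 + z + 2/5z².

Need |R(x)|<1, x<0.
x=-1.51: |R|=0.4020
R=1: x+2/5x²=0 ⇒ x=−5/2=-2.5000; min R=1−1/(4·2/5)=0.3750>−1
Confirm numerically:
  x=-2.014: |R|=0.60848 <1
  x=-1.318: |R|=0.37685 <1
  x=-1.253: |R|=0.37500 <1
  x=-1.179: |R|=0.37702 <1
  x=-3.094: |R|=1.73513 >1
  x=-2.905: |R|=1.47061 >1
  x=-2.697: |R|=1.21252 >1
Stable set (-2.5000, 0).

left endpoint -2.5000.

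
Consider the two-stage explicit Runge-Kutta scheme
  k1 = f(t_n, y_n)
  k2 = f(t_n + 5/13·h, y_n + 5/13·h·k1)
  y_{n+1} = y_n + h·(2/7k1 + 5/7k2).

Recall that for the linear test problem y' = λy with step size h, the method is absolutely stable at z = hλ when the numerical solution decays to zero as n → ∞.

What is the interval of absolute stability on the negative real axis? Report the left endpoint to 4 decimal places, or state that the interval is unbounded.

(-3.6400, 0).

Test eqn y'=λy, z=hλ:
  k1=λy_n ⇒ h·k1=z·y_n;  k2=λ(1+5/13z)y_n ⇒ h·k2=z(1+5/13z)y_n
  y_{n+1}/y_n = 1 + 2/7z + 5/7z(1+5/13z) = 1 + z + 25/91z²
  Hence R(z) = 1 + z + 25/91z².

Boundary: |R(x)|=1, x<0.
x=-1.09: |R|=0.2364
R=1: x+25/91x²=0 ⇒ x=−91/25=-3.6400; min R=1−1/(4·25/91)=0.0900>−1
Confirm numerically:
  x=-3.026: |R|=0.48957 <1
  x=-2.842: |R|=0.37695 <1
  x=-2.514: |R|=0.22232 <1
  x=-2.135: |R|=0.11726 <1
  x=-3.984: |R|=1.37651 >1
  x=-3.836: |R|=1.20655 >1
Interval (-3.6400, 0).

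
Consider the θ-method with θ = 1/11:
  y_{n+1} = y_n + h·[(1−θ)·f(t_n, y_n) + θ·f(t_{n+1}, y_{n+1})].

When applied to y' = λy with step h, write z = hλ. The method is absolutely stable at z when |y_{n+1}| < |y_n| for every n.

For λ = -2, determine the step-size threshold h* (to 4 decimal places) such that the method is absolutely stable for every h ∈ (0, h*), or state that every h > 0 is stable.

(-2.4444,0); λ=-2 ⇒ h* = (22/9)/2 = 1.2222.

With y'=λy (z=hλ):
  y_{n+1} = y_n + z·[10/11·y_n + 1/11·y_{n+1}] ⇒ (1 − 1/11z)y_{n+1} = (1 + 10/11z)y_n
  so R(z) = (1 + 10/11z)/(1 − 1/11z).

Need |R(x)|<1, x<0.
x=-0.34: |R|=0.6702
R=−1: 1+10/11x = −1+1/11x ⇒ -9/11x=2 ⇒ x=2/(-9/11)=-2.4444
Confirm numerically:
  x=-1.601: |R|=0.39759 <1
  x=-1.395: |R|=0.23800 <1
  x=-1.226: |R|=0.10306 <1
  x=-2.564: |R|=1.07933 >1
  x=-2.535: |R|=1.06021 >1
Interval (-2.4444, 0).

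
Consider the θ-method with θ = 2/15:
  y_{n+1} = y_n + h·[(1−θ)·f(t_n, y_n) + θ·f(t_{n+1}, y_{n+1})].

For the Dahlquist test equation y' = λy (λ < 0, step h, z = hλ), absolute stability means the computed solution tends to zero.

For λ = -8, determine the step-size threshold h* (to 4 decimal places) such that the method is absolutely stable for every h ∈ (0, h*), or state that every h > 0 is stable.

On y'=λy, z=hλ:
  y_{n+1} = y_n + z·[13/15·y_n + 2/15·y_{n+1}] ⇒ (1 − 2/15z)y_{n+1} = (1 + 13/15z)y_n
  R(z) = (1 + 13/15z)/(1 − 2/15z).

Solve |R(x)|<1 on ℝ⁻.
x=-1.5: |R|=0.2500
R=−1: 1+13/15x = −1+2/15x ⇒ -11/15x=2 ⇒ x=2/(-11/15)=-2.7273
Confirm numerically:
  x=-2.406: |R|=0.82162 <1
  x=-2.040: |R|=0.60377 <1
  x=-1.183: |R|=0.02182 <1
  x=-1.091: |R|=0.04755 <1
  x=-2.945: |R|=1.11465 >1
  x=-2.908: |R|=1.09550 >1
So |R|<1 on (-2.7273, 0).

(-2.7273,0); λ=-8 ⇒ h* = (30/11)/8 = 0.3409.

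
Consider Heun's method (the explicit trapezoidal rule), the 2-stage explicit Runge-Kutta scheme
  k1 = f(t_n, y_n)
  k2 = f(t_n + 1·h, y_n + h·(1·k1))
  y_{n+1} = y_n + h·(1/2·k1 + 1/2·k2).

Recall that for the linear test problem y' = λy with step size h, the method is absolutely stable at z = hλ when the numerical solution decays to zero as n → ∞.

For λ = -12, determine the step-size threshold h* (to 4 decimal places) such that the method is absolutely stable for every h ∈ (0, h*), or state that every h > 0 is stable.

Set f=λy, z=hλ:
  order 2, 2-stage ⇒ R(z)=1+z+z^2/2
  (e.g. R(-0.41)=0.67405, |R|=0.67405)

Find x<0 with |R(x)|<1.
x=-0.41: |R|=0.6741
|R(-2.36)|=1.4248 |R(-1.43)|=0.5924 |R(-1.17)|=0.5144
Bisect:
  x_lo=-2.3781 |R|=1.4496  x_hi=-0.1527 |R|=0.8590
  mid=-1.26540 |R|=0.53522 →hi
  mid=-1.82176 |R|=0.83764 →hi
  mid=-2.09994 |R|=1.10493 →lo
  mid=-1.96085 |R|=0.96161 →hi
  mid=-2.03039 |R|=1.03085 →lo
  mid=-1.99562 |R|=0.99563 →hi
  mid=-2.01301 |R|=1.01309 →lo
  mid=-2.00431 |R|=1.00432 →lo
  mid=-1.99997 |R|=0.99997 →hi
  ...
  [-2.00010,-1.99997] ⇒ x*=-2.0000
Interval (-2.0000, 0).

(-2.0000,0); λ=-12 ⇒ h* = 0.1667.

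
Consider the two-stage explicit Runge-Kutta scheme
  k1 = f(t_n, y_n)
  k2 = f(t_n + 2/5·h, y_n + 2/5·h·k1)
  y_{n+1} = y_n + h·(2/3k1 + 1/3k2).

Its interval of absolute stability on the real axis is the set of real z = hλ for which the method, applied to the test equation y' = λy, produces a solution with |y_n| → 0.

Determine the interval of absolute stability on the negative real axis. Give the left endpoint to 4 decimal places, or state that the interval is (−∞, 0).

z∈(-7.5000,0).

On y'=λy, z=hλ:
  k1=λy_n ⇒ h·k1=z·y_n;  k2=λ(1+2/5z)y_n ⇒ h·k2=z(1+2/5z)y_n
  y_{n+1}/y_n = 1 + 2/3z + 1/3z(1+2/5z) = 1 + z + 2/15z²
  Hence R(z) = 1 + z + 2/15z².

Solve |R(x)|<1 on ℝ⁻.
x=-1.6: |R|=0.2587
R=1: x+2/15x²=0 ⇒ x=−15/2=-7.5000; min R=1−1/(4·2/15)=-0.8750>−1
Confirm numerically:
  x=-3.564: |R|=0.87039 <1
  x=-3.057: |R|=0.81097 <1
  x=-3.027: |R|=0.80530 <1
  x=-7.745: |R|=1.25300 >1
  x=-7.616: |R|=1.11779 >1
  x=-7.560: |R|=1.06048 >1
So |R|<1 on (-7.5000, 0).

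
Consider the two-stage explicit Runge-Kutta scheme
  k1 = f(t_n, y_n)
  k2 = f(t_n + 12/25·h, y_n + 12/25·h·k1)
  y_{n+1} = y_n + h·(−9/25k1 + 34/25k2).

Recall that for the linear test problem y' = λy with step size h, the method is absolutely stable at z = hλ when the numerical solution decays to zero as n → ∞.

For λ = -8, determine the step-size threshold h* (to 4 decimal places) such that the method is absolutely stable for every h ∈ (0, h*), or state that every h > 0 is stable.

(-1.5319,0); λ=-8 ⇒ h* = (625/408)/8 = 0.1915.

Set f=λy, z=hλ:
  k1=λy_n ⇒ h·k1=z·y_n;  k2=λ(1+12/25z)y_n ⇒ h·k2=z(1+12/25z)y_n
  y_{n+1}/y_n = 1 − 9/25z + 34/25z(1+12/25z) = 1 + z + 408/625z²
  ⇒ R(z) = 1 + z + 408/625z².

Solve |R(x)|<1 on ℝ⁻.
x=-0.47: |R|=0.6742
R=1: x+408/625x²=0 ⇒ x=−625/408=-1.5319; min R=1−1/(4·408/625)=0.6170>−1
Confirm numerically:
  x=-1.486: |R|=0.95551 <1
  x=-1.460: |R|=0.93151 <1
  x=-1.242: |R|=0.76499 <1
  x=-0.790: |R|=0.61741 <1
  x=-2.122: |R|=1.81748 >1
  x=-2.045: |R|=1.68503 >1
  x=-1.691: |R|=1.17567 >1
Stable set (-1.5319, 0).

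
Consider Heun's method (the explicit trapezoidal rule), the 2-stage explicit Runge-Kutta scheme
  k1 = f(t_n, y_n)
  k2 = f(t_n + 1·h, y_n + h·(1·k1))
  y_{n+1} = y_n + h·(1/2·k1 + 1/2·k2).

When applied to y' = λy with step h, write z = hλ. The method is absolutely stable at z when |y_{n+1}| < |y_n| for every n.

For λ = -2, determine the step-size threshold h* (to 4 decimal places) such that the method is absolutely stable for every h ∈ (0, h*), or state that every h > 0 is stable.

(-2.0000,0); λ=-2 ⇒ h* = 1.0000.

With y'=λy (z=hλ):
  order 2, 2-stage ⇒ R(z)=1+z+z^2/2
  (e.g. R(-0.86)=0.50980, |R|=0.50980)

Boundary: |R(x)|=1, x<0.
x=-0.86: |R|=0.5098
|R(-2.18)|=1.1962 |R(-1.66)|=0.7178 |R(-1.55)|=0.6513
Bisect:
  x_lo=-2.8958 |R|=2.2970  x_hi=-0.0685 |R|=0.9339
  mid=-1.48214 |R|=0.61623 →hi
  mid=-2.18896 |R|=1.20681 →lo
  mid=-1.83555 |R|=0.84907 →hi
  mid=-2.01225 |R|=1.01233 →lo
  mid=-1.92390 |R|=0.92680 →hi
  mid=-1.96808 |R|=0.96859 →hi
  mid=-1.99017 |R|=0.99021 →hi
  ...
  [-2.00000,-1.99983] ⇒ x*=-2.0000
Stable set (-2.0000, 0).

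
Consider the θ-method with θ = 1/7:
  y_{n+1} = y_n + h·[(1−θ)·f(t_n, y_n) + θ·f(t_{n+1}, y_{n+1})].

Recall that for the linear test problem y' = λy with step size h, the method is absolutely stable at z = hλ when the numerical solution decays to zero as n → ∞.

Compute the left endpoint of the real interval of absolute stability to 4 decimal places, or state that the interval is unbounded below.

With y'=λy (z=hλ):
  y_{n+1} = y_n + z·[6/7·y_n + 1/7·y_{n+1}] ⇒ (1 − 1/7z)y_{n+1} = (1 + 6/7z)y_n
  Hence R(z) = (1 + 6/7z)/(1 − 1/7z).

Find x<0 with |R(x)|<1.
x=-0.41: |R|=0.6127
R=−1: 1+6/7x = −1+1/7x ⇒ -5/7x=2 ⇒ x=2/(-5/7)=-2.8000
Confirm numerically:
  x=-2.249: |R|=0.70213 <1
  x=-2.113: |R|=0.62307 <1
  x=-1.222: |R|=0.04038 <1
  x=-1.201: |R|=0.02512 <1
  x=-3.397: |R|=1.28710 >1
  x=-3.201: |R|=1.19655 >1
Interval (-2.8000, 0).

left endpoint -2.8000.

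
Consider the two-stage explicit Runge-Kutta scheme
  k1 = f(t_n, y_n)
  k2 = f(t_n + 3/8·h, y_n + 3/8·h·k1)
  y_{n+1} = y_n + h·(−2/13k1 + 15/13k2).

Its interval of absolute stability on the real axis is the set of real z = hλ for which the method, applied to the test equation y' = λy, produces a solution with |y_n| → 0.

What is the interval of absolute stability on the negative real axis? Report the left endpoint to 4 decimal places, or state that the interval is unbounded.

Set f=λy, z=hλ:
  k1=λy_n ⇒ h·k1=z·y_n;  k2=λ(1+3/8z)y_n ⇒ h·k2=z(1+3/8z)y_n
  y_{n+1}/y_n = 1 − 2/13z + 15/13z(1+3/8z) = 1 + z + 45/104z²
  R(z) = 1 + z + 45/104z².

Find x<0 with |R(x)|<1.
x=-0.34: |R|=0.7100
R=1: x+45/104x²=0 ⇒ x=−104/45=-2.3111; min R=1−1/(4·45/104)=0.4222>−1
Confirm numerically:
  x=-1.599: |R|=0.50731 <1
  x=-1.557: |R|=0.49195 <1
  x=-1.455: |R|=0.46102 <1
  x=-2.834: |R|=1.64119 >1
  x=-2.583: |R|=1.30388 >1
  x=-2.573: |R|=1.29157 >1
Interval (-2.3111, 0).

(-2.3111, 0).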